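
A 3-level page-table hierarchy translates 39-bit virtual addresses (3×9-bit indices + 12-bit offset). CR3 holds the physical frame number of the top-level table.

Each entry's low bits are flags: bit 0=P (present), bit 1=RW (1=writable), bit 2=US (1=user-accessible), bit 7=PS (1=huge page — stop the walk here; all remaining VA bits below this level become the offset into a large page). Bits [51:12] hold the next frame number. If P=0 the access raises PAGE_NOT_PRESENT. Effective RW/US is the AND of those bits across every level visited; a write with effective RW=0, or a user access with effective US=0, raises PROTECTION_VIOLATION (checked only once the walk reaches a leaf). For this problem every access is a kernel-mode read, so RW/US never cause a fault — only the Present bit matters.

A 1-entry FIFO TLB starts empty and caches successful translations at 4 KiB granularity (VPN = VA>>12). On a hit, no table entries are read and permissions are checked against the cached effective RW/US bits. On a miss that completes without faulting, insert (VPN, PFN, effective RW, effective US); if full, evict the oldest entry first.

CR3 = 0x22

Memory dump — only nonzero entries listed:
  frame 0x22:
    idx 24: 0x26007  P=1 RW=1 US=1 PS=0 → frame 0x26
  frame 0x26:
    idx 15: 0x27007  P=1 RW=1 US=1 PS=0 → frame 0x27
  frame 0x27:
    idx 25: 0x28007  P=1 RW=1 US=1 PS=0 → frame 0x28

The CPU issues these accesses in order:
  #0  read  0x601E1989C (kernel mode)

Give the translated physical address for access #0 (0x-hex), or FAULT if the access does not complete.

Trace:
#0 VA=0x601E1989C (r,kernel):
  lvl0: tbl 0x22, slot 24 ⇒ 0x26007 (P1/RW1/US1/PS0)
  lvl1: tbl 0x26, slot 15 ⇒ 0x27007 (P1/RW1/US1/PS0)
  lvl2: tbl 0x27, slot 25 ⇒ 0x28007 (P1/RW1/US1/PS0)
  ✓ 0x2889C  — 3 lookups

Access #0 PA: 0x2889C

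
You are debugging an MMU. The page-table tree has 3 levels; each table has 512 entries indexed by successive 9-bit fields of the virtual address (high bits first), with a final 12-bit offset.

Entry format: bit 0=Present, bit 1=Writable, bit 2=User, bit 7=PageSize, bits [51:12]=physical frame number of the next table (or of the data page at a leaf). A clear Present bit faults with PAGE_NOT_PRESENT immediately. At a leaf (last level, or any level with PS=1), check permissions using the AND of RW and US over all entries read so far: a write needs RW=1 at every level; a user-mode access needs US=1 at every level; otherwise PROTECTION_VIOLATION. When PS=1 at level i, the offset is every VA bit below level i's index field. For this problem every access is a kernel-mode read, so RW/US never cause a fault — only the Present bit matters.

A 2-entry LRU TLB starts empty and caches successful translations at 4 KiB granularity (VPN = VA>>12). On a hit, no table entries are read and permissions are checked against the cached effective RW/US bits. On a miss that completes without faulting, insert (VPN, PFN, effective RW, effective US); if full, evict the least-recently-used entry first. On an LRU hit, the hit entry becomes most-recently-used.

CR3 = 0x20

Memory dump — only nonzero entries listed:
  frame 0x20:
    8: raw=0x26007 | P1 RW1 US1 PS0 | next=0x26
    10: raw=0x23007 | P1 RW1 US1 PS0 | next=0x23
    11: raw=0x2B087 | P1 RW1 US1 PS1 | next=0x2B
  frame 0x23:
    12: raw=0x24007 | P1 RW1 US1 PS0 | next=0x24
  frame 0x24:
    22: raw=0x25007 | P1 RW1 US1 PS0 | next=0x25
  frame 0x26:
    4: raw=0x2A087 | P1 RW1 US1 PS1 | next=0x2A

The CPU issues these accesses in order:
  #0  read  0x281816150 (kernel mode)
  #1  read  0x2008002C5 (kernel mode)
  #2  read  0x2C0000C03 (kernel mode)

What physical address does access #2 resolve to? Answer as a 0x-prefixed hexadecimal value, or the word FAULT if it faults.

Trace:
#0 VA=0x281816150 (r,kernel):
  lvl0: tbl 0x20, slot 10 ⇒ 0x23007 (P1/RW1/US1/PS0)
  lvl1: tbl 0x23, slot 12 ⇒ 0x24007 (P1/RW1/US1/PS0)
  lvl2: tbl 0x24, slot 22 ⇒ 0x25007 (P1/RW1/US1/PS0)
  ✓ 0x25150  — 3 lookups
#1 VA=0x2008002C5 (r,kernel):
  lvl0: tbl 0x20, slot 8 ⇒ 0x26007 (P1/RW1/US1/PS0)
  lvl1: tbl 0x26, slot 4 ⇒ 0x2A087 (P1/RW1/US1/PS1)
  ✓ 0x2A2C5 (huge @L1)  — 2 lookups
#2 VA=0x2C0000C03 (r,kernel):
  lvl0: tbl 0x20, slot 11 ⇒ 0x2B087 (P1/RW1/US1/PS1)
  ✓ 0x2BC03 (huge @L0)  — 1 lookups

Access #2 PA: 0x2BC03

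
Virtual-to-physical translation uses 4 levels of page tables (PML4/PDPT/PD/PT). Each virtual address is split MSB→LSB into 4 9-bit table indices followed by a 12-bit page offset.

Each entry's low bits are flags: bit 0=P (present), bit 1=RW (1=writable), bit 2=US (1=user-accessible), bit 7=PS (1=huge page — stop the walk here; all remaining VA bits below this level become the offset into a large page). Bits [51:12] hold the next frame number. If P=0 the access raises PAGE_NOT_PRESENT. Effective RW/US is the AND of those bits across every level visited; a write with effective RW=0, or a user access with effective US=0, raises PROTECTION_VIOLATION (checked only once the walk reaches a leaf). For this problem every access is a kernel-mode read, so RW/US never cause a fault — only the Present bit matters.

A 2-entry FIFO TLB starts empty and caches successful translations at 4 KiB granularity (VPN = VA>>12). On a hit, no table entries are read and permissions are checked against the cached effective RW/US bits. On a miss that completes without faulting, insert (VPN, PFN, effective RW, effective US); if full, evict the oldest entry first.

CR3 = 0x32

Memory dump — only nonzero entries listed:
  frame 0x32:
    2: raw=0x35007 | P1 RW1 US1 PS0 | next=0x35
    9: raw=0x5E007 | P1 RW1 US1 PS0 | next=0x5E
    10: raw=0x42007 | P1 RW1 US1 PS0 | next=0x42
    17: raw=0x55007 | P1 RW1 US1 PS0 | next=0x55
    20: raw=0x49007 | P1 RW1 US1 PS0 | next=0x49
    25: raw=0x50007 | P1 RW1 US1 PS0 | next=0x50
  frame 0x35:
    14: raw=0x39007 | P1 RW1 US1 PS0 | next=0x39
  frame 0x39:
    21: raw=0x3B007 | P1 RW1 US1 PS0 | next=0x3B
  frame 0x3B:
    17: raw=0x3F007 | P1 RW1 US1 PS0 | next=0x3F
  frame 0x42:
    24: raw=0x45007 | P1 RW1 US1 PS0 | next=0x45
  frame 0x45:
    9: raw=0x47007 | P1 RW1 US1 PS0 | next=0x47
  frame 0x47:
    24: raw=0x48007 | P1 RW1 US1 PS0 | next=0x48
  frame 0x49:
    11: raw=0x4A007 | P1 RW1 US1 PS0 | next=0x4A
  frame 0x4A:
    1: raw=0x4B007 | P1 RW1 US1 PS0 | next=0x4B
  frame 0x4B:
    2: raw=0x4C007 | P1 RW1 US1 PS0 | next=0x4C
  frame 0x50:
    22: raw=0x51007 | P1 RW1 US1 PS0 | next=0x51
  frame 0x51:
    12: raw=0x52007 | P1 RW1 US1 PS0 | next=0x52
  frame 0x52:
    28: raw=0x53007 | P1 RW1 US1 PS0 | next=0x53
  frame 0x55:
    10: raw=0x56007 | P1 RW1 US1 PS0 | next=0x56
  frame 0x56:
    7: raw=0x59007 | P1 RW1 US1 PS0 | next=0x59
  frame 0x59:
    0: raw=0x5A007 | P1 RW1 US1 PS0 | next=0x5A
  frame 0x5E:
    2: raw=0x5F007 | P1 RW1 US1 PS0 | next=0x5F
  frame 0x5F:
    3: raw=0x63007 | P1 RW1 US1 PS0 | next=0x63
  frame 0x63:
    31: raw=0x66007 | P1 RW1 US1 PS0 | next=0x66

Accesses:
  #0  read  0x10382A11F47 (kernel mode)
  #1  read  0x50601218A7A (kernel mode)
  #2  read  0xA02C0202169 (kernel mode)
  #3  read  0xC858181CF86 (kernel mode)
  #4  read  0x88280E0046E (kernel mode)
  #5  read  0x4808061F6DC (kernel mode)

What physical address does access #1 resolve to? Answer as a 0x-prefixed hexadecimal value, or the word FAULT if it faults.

Per-access translation:
#0 VA=0x10382A11F47 (r,kernel):
  L0 @0x32[2] → 0x35007  P=1,RW=1,US=1,PS=0
  L1 @0x35[14] → 0x39007  P=1,RW=1,US=1,PS=0
  L2 @0x39[21] → 0x3B007  P=1,RW=1,US=1,PS=0
  L3 @0x3B[17] → 0x3F007  P=1,RW=1,US=1,PS=0
  ⇒ phys 0x3FF47  [4 reads]
#1 VA=0x50601218A7A (r,kernel):
  L0 @0x32[10] → 0x42007  P=1,RW=1,US=1,PS=0
  L1 @0x42[24] → 0x45007  P=1,RW=1,US=1,PS=0
  L2 @0x45[9] → 0x47007  P=1,RW=1,US=1,PS=0
  L3 @0x47[24] → 0x48007  P=1,RW=1,US=1,PS=0
  ⇒ phys 0x48A7A  [4 reads]
#2 VA=0xA02C0202169 (r,kernel):
  L0 @0x32[20] → 0x49007  P=1,RW=1,US=1,PS=0
  L1 @0x49[11] → 0x4A007  P=1,RW=1,US=1,PS=0
  L2 @0x4A[1] → 0x4B007  P=1,RW=1,US=1,PS=0
  L3 @0x4B[2] → 0x4C007  P=1,RW=1,US=1,PS=0
  ⇒ phys 0x4C169  [4 reads]
#3 VA=0xC858181CF86 (r,kernel):
  L0 @0x32[25] → 0x50007  P=1,RW=1,US=1,PS=0
  L1 @0x50[22] → 0x51007  P=1,RW=1,US=1,PS=0
  L2 @0x51[12] → 0x52007  P=1,RW=1,US=1,PS=0
  L3 @0x52[28] → 0x53007  P=1,RW=1,US=1,PS=0
  ⇒ phys 0x53F86  [4 reads]
#4 VA=0x88280E0046E (r,kernel):
  L0 @0x32[17] → 0x55007  P=1,RW=1,US=1,PS=0
  L1 @0x55[10] → 0x56007  P=1,RW=1,US=1,PS=0
  L2 @0x56[7] → 0x59007  P=1,RW=1,US=1,PS=0
  L3 @0x59[0] → 0x5A007  P=1,RW=1,US=1,PS=0
  ⇒ phys 0x5A46E  [4 reads]
#5 VA=0x4808061F6DC (r,kernel):
  L0 @0x32[9] → 0x5E007  P=1,RW=1,US=1,PS=0
  L1 @0x5E[2] → 0x5F007  P=1,RW=1,US=1,PS=0
  L2 @0x5F[3] → 0x63007  P=1,RW=1,US=1,PS=0
  L3 @0x63[31] → 0x66007  P=1,RW=1,US=1,PS=0
  ⇒ phys 0x666DC  [4 reads]

Access #1 PA: 0x48A7A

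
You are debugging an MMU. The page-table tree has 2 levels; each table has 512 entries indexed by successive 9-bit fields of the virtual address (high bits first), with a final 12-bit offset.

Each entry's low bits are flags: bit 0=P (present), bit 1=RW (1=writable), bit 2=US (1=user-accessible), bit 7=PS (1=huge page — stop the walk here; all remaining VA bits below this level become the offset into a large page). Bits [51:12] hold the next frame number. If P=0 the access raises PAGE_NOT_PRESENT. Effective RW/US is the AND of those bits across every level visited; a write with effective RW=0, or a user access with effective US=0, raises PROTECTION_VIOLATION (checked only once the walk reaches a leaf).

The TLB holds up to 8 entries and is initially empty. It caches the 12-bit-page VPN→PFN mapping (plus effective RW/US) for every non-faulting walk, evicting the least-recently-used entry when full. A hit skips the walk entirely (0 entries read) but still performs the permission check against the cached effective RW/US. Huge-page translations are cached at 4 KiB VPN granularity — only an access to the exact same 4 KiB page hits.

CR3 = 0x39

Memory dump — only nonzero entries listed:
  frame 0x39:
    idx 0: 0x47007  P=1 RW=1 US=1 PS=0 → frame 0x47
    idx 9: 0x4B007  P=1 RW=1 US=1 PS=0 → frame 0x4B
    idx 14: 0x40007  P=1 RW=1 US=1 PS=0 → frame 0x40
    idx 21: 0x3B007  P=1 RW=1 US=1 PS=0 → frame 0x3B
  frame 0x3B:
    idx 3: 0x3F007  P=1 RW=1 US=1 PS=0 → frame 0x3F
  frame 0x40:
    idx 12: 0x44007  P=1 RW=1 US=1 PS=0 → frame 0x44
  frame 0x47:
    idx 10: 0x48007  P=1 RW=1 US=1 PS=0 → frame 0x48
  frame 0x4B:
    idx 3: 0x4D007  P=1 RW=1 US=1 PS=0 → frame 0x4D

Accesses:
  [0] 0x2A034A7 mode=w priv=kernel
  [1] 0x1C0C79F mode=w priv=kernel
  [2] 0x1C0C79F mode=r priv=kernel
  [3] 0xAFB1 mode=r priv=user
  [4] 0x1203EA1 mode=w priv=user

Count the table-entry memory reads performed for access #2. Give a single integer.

Trace:
#0 VA=0x2A034A7 (w,kernel):
  L0: frame=0x39 idx=21 entry=0x3B007 [P=1 RW=1 US=1 PS=0]
  L1: frame=0x3B idx=3 entry=0x3F007 [P=1 RW=1 US=1 PS=0]
  → PA=0x3F4A7  (2 entries read)
#1 VA=0x1C0C79F (w,kernel):
  L0: frame=0x39 idx=14 entry=0x40007 [P=1 RW=1 US=1 PS=0]
  L1: frame=0x40 idx=12 entry=0x44007 [P=1 RW=1 US=1 PS=0]
  → PA=0x4479F  (2 entries read)
#2 VA=0x1C0C79F (r,kernel):
  TLB hit vpn=0x1C0C → PA=0x4479F
#3 VA=0xAFB1 (r,user):
  L0: frame=0x39 idx=0 entry=0x47007 [P=1 RW=1 US=1 PS=0]
  L1: frame=0x47 idx=10 entry=0x48007 [P=1 RW=1 US=1 PS=0]
  → PA=0x48FB1  (2 entries read)
#4 VA=0x1203EA1 (w,user):
  L0: frame=0x39 idx=9 entry=0x4B007 [P=1 RW=1 US=1 PS=0]
  L1: frame=0x4B idx=3 entry=0x4D007 [P=1 RW=1 US=1 PS=0]
  → PA=0x4DEA1  (2 entries read)

Entries read for #2: 0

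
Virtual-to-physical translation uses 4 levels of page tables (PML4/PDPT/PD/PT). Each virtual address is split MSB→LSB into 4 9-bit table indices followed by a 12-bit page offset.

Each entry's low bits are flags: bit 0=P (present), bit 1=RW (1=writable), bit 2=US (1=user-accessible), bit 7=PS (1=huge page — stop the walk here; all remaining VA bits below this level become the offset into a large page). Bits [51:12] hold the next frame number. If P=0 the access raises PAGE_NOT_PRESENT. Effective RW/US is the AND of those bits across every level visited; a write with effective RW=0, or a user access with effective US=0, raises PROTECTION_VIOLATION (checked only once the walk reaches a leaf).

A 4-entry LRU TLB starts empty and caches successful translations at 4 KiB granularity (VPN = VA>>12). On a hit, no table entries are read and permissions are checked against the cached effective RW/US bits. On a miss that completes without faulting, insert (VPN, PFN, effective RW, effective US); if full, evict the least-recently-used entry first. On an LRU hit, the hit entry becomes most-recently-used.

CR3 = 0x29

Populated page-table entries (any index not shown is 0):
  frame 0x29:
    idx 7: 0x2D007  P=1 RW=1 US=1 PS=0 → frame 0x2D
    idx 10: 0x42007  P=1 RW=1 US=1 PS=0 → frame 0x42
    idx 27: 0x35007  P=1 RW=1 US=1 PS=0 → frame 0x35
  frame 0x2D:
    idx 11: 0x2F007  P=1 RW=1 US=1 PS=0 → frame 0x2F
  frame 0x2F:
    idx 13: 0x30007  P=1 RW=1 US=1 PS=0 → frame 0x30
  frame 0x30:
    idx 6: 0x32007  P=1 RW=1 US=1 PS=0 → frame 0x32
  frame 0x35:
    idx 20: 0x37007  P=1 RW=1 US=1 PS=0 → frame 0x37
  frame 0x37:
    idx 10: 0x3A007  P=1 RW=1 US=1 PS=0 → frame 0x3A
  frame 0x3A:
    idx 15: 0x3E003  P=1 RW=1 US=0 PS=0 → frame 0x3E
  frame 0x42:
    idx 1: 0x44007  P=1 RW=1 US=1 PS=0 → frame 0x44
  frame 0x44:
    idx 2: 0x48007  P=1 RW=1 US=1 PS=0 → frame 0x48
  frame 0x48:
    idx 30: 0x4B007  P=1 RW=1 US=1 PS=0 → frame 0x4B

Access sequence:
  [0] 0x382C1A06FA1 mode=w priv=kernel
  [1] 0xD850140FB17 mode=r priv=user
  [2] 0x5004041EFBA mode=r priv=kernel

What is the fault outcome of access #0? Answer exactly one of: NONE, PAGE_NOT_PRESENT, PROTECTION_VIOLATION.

Trace:
#0 VA=0x382C1A06FA1 (w,kernel):
  [0] read 0x29 idx=7: raw=0x2D007 flags P=1 W=1 U=1 S=0
  [1] read 0x2D idx=11: raw=0x2F007 flags P=1 W=1 U=1 S=0
  [2] read 0x2F idx=13: raw=0x30007 flags P=1 W=1 U=1 S=0
  [3] read 0x30 idx=6: raw=0x32007 flags P=1 W=1 U=1 S=0
  ✓ 0x32FA1  — 4 lookups
#1 VA=0xD850140FB17 (r,user):
  [0] read 0x29 idx=27: raw=0x35007 flags P=1 W=1 U=1 S=0
  [1] read 0x35 idx=20: raw=0x37007 flags P=1 W=1 U=1 S=0
  [2] read 0x37 idx=10: raw=0x3A007 flags P=1 W=1 U=1 S=0
  [3] read 0x3A idx=15: raw=0x3E003 flags P=1 W=1 U=0 S=0
  → PROTECTION_VIOLATION  (4 entries read)
#2 VA=0x5004041EFBA (r,kernel):
  [0] read 0x29 idx=10: raw=0x42007 flags P=1 W=1 U=1 S=0
  [1] read 0x42 idx=1: raw=0x44007 flags P=1 W=1 U=1 S=0
  [2] read 0x44 idx=2: raw=0x48007 flags P=1 W=1 U=1 S=0
  [3] read 0x48 idx=30: raw=0x4B007 flags P=1 W=1 U=1 S=0
  ✓ 0x4BFBA  — 4 lookups

Access #0 fault: NONE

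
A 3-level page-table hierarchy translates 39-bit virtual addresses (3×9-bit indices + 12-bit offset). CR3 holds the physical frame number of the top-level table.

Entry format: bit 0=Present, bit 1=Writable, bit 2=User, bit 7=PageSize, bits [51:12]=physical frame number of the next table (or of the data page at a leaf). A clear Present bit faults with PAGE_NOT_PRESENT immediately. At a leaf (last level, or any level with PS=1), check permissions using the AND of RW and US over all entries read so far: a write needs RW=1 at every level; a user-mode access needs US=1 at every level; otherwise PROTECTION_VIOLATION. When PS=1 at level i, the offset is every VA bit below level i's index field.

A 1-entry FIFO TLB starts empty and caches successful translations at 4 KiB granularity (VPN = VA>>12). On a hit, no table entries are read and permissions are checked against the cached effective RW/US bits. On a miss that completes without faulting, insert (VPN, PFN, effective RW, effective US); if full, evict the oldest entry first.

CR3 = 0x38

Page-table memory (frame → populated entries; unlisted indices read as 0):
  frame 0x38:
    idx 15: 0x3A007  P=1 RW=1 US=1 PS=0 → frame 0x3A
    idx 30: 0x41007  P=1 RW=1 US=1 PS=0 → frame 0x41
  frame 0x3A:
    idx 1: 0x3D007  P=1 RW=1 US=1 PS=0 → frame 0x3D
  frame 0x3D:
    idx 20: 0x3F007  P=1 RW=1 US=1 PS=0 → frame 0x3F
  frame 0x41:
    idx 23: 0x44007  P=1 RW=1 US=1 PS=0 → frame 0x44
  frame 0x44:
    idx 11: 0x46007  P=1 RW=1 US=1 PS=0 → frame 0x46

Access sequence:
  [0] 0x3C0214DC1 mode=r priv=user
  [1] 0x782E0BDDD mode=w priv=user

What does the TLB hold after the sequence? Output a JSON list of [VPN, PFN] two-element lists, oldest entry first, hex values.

Trace:
#0 VA=0x3C0214DC1 (r,user):
  L0 @0x38[15] → 0x3A007  P=1,RW=1,US=1,PS=0
  L1 @0x3A[1] → 0x3D007  P=1,RW=1,US=1,PS=0
  L2 @0x3D[20] → 0x3F007  P=1,RW=1,US=1,PS=0
  ⇒ phys 0x3FDC1  [3 reads]
#1 VA=0x782E0BDDD (w,user):
  L0 @0x38[30] → 0x41007  P=1,RW=1,US=1,PS=0
  L1 @0x41[23] → 0x44007  P=1,RW=1,US=1,PS=0
  L2 @0x44[11] → 0x46007  P=1,RW=1,US=1,PS=0
  ⇒ phys 0x46DDD  [3 reads]

TLB: [["0x782E0B", "0x46"]]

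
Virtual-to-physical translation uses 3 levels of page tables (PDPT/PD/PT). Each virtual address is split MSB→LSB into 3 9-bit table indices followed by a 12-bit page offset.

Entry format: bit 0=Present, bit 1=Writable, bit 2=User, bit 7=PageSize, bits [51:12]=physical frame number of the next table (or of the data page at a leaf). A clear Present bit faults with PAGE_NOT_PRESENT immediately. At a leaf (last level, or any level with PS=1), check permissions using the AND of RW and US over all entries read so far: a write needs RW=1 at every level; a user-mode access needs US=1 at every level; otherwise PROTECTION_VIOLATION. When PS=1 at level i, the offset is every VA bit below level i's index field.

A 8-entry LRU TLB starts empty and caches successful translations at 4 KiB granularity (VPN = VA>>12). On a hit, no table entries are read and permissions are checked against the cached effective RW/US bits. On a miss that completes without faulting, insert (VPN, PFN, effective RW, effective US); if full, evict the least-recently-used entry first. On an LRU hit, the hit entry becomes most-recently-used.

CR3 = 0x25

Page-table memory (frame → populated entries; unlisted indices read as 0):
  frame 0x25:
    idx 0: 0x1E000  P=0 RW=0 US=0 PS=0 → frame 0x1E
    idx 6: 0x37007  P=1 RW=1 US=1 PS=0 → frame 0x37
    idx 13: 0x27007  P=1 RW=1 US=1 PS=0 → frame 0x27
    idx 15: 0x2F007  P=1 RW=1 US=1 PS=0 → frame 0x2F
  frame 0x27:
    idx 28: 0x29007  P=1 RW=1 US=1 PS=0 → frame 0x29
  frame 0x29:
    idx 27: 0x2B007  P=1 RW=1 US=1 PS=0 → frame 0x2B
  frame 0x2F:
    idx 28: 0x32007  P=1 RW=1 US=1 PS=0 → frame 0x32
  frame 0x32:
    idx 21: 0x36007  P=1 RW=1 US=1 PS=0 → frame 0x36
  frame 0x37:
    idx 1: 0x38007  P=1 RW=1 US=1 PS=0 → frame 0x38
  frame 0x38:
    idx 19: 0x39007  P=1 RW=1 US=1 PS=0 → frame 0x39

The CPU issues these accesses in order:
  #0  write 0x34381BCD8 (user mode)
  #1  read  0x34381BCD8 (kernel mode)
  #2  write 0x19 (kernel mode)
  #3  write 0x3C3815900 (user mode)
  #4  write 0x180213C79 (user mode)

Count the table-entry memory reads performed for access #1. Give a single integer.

Per-access translation:
#0 VA=0x34381BCD8 (w,user):
  L0: frame=0x25 idx=13 entry=0x27007 [P=1 RW=1 US=1 PS=0]
  L1: frame=0x27 idx=28 entry=0x29007 [P=1 RW=1 US=1 PS=0]
  L2: frame=0x29 idx=27 entry=0x2B007 [P=1 RW=1 US=1 PS=0]
  → PA=0x2BCD8  (3 entries read)
#1 VA=0x34381BCD8 (r,kernel):
  TLB hit vpn=0x34381B → PA=0x2BCD8
#2 VA=0x19 (w,kernel):
  L0: frame=0x25 idx=0 entry=0x1E000 [P=0 RW=0 US=0 PS=0]
  ✗ PAGE_NOT_PRESENT  [1 reads]
#3 VA=0x3C3815900 (w,user):
  L0: frame=0x25 idx=15 entry=0x2F007 [P=1 RW=1 US=1 PS=0]
  L1: frame=0x2F idx=28 entry=0x32007 [P=1 RW=1 US=1 PS=0]
  L2: frame=0x32 idx=21 entry=0x36007 [P=1 RW=1 US=1 PS=0]
  → PA=0x36900  (3 entries read)
#4 VA=0x180213C79 (w,user):
  L0: frame=0x25 idx=6 entry=0x37007 [P=1 RW=1 US=1 PS=0]
  L1: frame=0x37 idx=1 entry=0x38007 [P=1 RW=1 US=1 PS=0]
  L2: frame=0x38 idx=19 entry=0x39007 [P=1 RW=1 US=1 PS=0]
  → PA=0x39C79  (3 entries read)

Entries read for #1: 0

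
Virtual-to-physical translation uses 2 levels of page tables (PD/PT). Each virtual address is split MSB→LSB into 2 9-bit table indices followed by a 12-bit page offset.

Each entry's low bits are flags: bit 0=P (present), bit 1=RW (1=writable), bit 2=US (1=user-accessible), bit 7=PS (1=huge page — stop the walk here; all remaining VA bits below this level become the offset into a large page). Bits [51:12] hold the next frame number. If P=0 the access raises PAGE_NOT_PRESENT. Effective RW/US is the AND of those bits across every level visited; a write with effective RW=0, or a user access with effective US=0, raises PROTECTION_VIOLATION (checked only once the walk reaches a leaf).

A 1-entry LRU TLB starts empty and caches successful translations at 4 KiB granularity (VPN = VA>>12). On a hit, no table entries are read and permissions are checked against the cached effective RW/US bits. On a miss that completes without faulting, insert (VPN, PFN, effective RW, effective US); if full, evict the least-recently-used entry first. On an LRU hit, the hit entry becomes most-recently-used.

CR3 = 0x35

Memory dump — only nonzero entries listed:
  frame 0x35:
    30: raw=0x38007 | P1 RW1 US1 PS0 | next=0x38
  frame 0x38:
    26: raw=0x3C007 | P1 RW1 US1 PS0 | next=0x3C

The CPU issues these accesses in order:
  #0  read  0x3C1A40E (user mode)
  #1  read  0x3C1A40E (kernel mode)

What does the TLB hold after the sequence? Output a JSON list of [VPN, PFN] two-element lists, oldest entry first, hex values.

Walk each access:
#0 VA=0x3C1A40E (r,user):
  lvl0: tbl 0x35, slot 30 ⇒ 0x38007 (P1/RW1/US1/PS0)
  lvl1: tbl 0x38, slot 26 ⇒ 0x3C007 (P1/RW1/US1/PS0)
  ⇒ phys 0x3C40E  [2 reads]
#1 VA=0x3C1A40E (r,kernel):
  TLB hit vpn=0x3C1A → PA=0x3C40E

TLB: [["0x3C1A", "0x3C"]]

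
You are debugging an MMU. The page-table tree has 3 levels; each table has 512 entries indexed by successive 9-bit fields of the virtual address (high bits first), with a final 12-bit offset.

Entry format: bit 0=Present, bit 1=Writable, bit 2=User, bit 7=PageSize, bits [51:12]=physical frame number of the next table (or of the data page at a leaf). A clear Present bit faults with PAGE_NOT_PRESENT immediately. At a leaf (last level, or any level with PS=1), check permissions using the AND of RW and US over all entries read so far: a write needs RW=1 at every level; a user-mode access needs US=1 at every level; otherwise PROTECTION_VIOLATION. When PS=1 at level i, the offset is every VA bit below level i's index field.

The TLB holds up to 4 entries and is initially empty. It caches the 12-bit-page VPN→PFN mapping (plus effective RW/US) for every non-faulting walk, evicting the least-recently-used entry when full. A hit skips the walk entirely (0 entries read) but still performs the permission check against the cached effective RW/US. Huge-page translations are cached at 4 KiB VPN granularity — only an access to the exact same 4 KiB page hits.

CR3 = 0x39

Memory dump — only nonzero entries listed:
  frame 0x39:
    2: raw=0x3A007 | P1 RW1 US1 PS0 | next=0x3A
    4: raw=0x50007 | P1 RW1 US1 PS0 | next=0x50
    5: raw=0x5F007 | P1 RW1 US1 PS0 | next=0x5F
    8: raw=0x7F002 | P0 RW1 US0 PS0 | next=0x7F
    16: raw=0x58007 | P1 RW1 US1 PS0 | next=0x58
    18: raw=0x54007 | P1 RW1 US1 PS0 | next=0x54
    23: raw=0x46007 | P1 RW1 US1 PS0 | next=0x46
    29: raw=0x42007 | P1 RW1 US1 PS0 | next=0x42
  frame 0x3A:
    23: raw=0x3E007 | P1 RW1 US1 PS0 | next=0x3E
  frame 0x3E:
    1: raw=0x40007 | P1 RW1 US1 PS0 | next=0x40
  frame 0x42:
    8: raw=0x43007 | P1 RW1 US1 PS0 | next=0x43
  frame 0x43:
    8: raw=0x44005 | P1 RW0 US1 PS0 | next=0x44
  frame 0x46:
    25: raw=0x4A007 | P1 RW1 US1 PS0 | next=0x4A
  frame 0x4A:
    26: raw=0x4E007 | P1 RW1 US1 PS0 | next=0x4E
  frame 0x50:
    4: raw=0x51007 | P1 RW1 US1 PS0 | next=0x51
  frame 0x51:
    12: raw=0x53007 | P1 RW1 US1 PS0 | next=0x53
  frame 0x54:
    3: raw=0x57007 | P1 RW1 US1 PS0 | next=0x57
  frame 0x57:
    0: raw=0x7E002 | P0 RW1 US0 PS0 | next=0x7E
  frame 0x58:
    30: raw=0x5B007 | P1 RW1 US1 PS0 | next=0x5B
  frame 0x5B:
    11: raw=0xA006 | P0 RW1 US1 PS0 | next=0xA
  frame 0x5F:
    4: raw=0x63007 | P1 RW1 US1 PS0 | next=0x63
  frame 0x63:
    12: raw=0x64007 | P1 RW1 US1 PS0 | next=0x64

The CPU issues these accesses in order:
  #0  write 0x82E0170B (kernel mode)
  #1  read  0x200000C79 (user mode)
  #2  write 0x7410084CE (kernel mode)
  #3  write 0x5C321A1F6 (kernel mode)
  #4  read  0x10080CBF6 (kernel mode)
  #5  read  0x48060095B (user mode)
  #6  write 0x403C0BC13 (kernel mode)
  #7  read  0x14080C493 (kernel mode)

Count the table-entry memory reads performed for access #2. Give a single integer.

Trace:
#0 VA=0x82E0170B (w,kernel):
  L0 @0x39[2] → 0x3A007  P=1,RW=1,US=1,PS=0
  L1 @0x3A[23] → 0x3E007  P=1,RW=1,US=1,PS=0
  L2 @0x3E[1] → 0x40007  P=1,RW=1,US=1,PS=0
  ⇒ phys 0x4070B  [3 reads]
#1 VA=0x200000C79 (r,user):
  L0 @0x39[8] → 0x7F002  P=0,RW=1,US=0,PS=0
  → PAGE_NOT_PRESENT  (1 entries read)
#2 VA=0x7410084CE (w,kernel):
  L0 @0x39[29] → 0x42007  P=1,RW=1,US=1,PS=0
  L1 @0x42[8] → 0x43007  P=1,RW=1,US=1,PS=0
  L2 @0x43[8] → 0x44005  P=1,RW=0,US=1,PS=0
  → PROTECTION_VIOLATION  (3 entries read)
#3 VA=0x5C321A1F6 (w,kernel):
  L0 @0x39[23] → 0x46007  P=1,RW=1,US=1,PS=0
  L1 @0x46[25] → 0x4A007  P=1,RW=1,US=1,PS=0
  L2 @0x4A[26] → 0x4E007  P=1,RW=1,US=1,PS=0
  ⇒ phys 0x4E1F6  [3 reads]
#4 VA=0x10080CBF6 (r,kernel):
  L0 @0x39[4] → 0x50007  P=1,RW=1,US=1,PS=0
  L1 @0x50[4] → 0x51007  P=1,RW=1,US=1,PS=0
  L2 @0x51[12] → 0x53007  P=1,RW=1,US=1,PS=0
  ⇒ phys 0x53BF6  [3 reads]
#5 VA=0x48060095B (r,user):
  L0 @0x39[18] → 0x54007  P=1,RW=1,US=1,PS=0
  L1 @0x54[3] → 0x57007  P=1,RW=1,US=1,PS=0
  L2 @0x57[0] → 0x7E002  P=0,RW=1,US=0,PS=0
  → PAGE_NOT_PRESENT  (3 entries read)
#6 VA=0x403C0BC13 (w,kernel):
  L0 @0x39[16] → 0x58007  P=1,RW=1,US=1,PS=0
  L1 @0x58[30] → 0x5B007  P=1,RW=1,US=1,PS=0
  L2 @0x5B[11] → 0xA006  P=0,RW=1,US=1,PS=0
  → PAGE_NOT_PRESENT  (3 entries read)
#7 VA=0x14080C493 (r,kernel):
  L0 @0x39[5] → 0x5F007  P=1,RW=1,US=1,PS=0
  L1 @0x5F[4] → 0x63007  P=1,RW=1,US=1,PS=0
  L2 @0x63[12] → 0x64007  P=1,RW=1,US=1,PS=0
  ⇒ phys 0x64493  [3 reads]

Entries read for #2: 3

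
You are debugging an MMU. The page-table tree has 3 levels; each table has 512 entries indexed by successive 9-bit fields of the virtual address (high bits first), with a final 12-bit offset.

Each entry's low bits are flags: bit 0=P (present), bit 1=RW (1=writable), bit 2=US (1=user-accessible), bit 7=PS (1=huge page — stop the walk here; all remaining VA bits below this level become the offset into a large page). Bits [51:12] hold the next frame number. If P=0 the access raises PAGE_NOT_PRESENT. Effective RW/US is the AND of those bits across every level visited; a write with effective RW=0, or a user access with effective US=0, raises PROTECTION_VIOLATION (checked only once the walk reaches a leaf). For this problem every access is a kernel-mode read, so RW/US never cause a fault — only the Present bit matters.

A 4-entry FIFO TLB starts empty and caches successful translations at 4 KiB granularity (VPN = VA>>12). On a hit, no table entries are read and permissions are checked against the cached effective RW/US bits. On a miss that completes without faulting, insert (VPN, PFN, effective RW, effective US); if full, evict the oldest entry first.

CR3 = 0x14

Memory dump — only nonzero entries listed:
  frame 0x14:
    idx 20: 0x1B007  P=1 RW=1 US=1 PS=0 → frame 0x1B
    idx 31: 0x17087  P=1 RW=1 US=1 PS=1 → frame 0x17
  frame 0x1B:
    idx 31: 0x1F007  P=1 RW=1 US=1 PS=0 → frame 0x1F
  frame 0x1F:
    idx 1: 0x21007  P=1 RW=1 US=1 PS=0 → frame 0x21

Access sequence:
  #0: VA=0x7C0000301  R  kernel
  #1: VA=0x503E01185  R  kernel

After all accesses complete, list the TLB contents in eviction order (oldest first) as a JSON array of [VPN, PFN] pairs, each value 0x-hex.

Trace:
#0 VA=0x7C0000301 (r,kernel):
  L0: frame=0x14 idx=31 entry=0x17087 [P=1 RW=1 US=1 PS=1]
  → PA=0x17301 (huge @L0)  (1 entries read)
#1 VA=0x503E01185 (r,kernel):
  L0: frame=0x14 idx=20 entry=0x1B007 [P=1 RW=1 US=1 PS=0]
  L1: frame=0x1B idx=31 entry=0x1F007 [P=1 RW=1 US=1 PS=0]
  L2: frame=0x1F idx=1 entry=0x21007 [P=1 RW=1 US=1 PS=0]
  → PA=0x21185  (3 entries read)

TLB: [["0x7C0000", "0x17"], ["0x503E01", "0x21"]]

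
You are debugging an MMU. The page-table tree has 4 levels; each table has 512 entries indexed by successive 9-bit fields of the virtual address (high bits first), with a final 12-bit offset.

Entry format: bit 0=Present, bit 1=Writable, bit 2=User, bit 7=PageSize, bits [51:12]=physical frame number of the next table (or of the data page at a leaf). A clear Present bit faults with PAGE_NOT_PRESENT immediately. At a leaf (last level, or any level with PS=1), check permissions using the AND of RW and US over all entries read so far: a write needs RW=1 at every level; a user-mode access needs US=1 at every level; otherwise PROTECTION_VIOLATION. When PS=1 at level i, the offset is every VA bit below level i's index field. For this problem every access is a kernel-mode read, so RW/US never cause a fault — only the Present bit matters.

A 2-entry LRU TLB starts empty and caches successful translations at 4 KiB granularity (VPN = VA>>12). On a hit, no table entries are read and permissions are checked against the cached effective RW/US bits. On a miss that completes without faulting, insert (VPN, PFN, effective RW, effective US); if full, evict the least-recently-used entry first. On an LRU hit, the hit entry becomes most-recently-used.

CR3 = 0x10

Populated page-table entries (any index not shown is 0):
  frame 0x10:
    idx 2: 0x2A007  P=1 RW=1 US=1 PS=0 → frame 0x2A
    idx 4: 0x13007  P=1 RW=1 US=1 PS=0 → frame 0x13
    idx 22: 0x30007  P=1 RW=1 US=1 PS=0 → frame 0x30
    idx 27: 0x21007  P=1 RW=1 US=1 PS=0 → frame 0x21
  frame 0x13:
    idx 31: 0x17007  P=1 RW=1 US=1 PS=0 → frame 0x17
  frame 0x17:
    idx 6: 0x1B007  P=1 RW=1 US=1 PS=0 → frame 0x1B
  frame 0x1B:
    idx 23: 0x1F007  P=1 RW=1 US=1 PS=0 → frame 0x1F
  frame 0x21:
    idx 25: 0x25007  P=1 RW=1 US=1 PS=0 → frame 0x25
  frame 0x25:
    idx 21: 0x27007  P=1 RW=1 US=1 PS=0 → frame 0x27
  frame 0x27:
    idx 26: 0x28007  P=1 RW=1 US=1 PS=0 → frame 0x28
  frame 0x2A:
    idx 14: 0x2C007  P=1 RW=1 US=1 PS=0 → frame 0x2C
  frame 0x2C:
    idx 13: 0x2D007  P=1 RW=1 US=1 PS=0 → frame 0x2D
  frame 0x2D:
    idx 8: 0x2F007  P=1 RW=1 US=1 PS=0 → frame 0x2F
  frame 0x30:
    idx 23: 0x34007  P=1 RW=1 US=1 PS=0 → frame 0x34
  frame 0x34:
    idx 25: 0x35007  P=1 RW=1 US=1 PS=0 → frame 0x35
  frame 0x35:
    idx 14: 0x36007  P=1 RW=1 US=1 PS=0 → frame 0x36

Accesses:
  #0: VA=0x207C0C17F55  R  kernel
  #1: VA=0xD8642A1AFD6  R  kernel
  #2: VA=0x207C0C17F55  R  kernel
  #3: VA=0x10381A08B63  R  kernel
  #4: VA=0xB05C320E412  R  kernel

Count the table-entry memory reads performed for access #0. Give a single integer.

Trace:
#0 VA=0x207C0C17F55 (r,kernel):
  L0: frame=0x10 idx=4 entry=0x13007 [P=1 RW=1 US=1 PS=0]
  L1: frame=0x13 idx=31 entry=0x17007 [P=1 RW=1 US=1 PS=0]
  L2: frame=0x17 idx=6 entry=0x1B007 [P=1 RW=1 US=1 PS=0]
  L3: frame=0x1B idx=23 entry=0x1F007 [P=1 RW=1 US=1 PS=0]
  ⇒ phys 0x1FF55  [4 reads]
#1 VA=0xD8642A1AFD6 (r,kernel):
  L0: frame=0x10 idx=27 entry=0x21007 [P=1 RW=1 US=1 PS=0]
  L1: frame=0x21 idx=25 entry=0x25007 [P=1 RW=1 US=1 PS=0]
  L2: frame=0x25 idx=21 entry=0x27007 [P=1 RW=1 US=1 PS=0]
  L3: frame=0x27 idx=26 entry=0x28007 [P=1 RW=1 US=1 PS=0]
  ⇒ phys 0x28FD6  [4 reads]
#2 VA=0x207C0C17F55 (r,kernel):
  TLB hit vpn=0x207C0C17 → PA=0x1FF55
#3 VA=0x10381A08B63 (r,kernel):
  L0: frame=0x10 idx=2 entry=0x2A007 [P=1 RW=1 US=1 PS=0]
  L1: frame=0x2A idx=14 entry=0x2C007 [P=1 RW=1 US=1 PS=0]
  L2: frame=0x2C idx=13 entry=0x2D007 [P=1 RW=1 US=1 PS=0]
  L3: frame=0x2D idx=8 entry=0x2F007 [P=1 RW=1 US=1 PS=0]
  ⇒ phys 0x2FB63  [4 reads]
#4 VA=0xB05C320E412 (r,kernel):
  L0: frame=0x10 idx=22 entry=0x30007 [P=1 RW=1 US=1 PS=0]
  L1: frame=0x30 idx=23 entry=0x34007 [P=1 RW=1 US=1 PS=0]
  L2: frame=0x34 idx=25 entry=0x35007 [P=1 RW=1 US=1 PS=0]
  L3: frame=0x35 idx=14 entry=0x36007 [P=1 RW=1 US=1 PS=0]
  ⇒ phys 0x36412  [4 reads]

Entries read for #0: 4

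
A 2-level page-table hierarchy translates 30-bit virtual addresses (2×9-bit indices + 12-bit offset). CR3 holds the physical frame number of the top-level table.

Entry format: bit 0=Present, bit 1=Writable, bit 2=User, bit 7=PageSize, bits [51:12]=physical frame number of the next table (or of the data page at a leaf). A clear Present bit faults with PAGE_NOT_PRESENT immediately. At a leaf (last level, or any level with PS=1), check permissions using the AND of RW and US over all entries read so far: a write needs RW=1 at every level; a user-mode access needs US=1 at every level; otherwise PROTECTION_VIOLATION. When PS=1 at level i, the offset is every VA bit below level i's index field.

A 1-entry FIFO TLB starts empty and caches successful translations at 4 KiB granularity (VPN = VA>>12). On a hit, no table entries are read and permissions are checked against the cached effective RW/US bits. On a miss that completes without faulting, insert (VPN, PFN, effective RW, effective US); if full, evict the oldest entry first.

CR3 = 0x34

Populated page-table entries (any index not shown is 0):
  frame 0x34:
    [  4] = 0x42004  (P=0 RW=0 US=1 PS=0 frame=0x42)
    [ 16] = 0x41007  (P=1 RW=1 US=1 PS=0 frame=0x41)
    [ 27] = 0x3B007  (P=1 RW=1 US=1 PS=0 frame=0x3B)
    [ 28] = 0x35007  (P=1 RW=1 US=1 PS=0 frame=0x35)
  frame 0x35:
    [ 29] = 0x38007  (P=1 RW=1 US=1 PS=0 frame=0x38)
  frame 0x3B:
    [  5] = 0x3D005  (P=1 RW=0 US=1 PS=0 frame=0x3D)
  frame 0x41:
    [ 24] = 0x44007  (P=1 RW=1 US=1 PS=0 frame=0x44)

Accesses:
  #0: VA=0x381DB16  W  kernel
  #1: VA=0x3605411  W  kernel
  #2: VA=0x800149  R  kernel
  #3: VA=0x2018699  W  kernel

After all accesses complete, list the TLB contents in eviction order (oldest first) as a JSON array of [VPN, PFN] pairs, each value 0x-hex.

Trace:
#0 VA=0x381DB16 (w,kernel):
  L0: frame=0x34 idx=28 entry=0x35007 [P=1 RW=1 US=1 PS=0]
  L1: frame=0x35 idx=29 entry=0x38007 [P=1 RW=1 US=1 PS=0]
  ✓ 0x38B16  — 2 lookups
#1 VA=0x3605411 (w,kernel):
  L0: frame=0x34 idx=27 entry=0x3B007 [P=1 RW=1 US=1 PS=0]
  L1: frame=0x3B idx=5 entry=0x3D005 [P=1 RW=0 US=1 PS=0]
  → PROTECTION_VIOLATION  (2 entries read)
#2 VA=0x800149 (r,kernel):
  L0: frame=0x34 idx=4 entry=0x42004 [P=0 RW=0 US=1 PS=0]
  → PAGE_NOT_PRESENT  (1 entries read)
#3 VA=0x2018699 (w,kernel):
  L0: frame=0x34 idx=16 entry=0x41007 [P=1 RW=1 US=1 PS=0]
  L1: frame=0x41 idx=24 entry=0x44007 [P=1 RW=1 US=1 PS=0]
  ✓ 0x44699  — 2 lookups

TLB: [["0x2018", "0x44"]]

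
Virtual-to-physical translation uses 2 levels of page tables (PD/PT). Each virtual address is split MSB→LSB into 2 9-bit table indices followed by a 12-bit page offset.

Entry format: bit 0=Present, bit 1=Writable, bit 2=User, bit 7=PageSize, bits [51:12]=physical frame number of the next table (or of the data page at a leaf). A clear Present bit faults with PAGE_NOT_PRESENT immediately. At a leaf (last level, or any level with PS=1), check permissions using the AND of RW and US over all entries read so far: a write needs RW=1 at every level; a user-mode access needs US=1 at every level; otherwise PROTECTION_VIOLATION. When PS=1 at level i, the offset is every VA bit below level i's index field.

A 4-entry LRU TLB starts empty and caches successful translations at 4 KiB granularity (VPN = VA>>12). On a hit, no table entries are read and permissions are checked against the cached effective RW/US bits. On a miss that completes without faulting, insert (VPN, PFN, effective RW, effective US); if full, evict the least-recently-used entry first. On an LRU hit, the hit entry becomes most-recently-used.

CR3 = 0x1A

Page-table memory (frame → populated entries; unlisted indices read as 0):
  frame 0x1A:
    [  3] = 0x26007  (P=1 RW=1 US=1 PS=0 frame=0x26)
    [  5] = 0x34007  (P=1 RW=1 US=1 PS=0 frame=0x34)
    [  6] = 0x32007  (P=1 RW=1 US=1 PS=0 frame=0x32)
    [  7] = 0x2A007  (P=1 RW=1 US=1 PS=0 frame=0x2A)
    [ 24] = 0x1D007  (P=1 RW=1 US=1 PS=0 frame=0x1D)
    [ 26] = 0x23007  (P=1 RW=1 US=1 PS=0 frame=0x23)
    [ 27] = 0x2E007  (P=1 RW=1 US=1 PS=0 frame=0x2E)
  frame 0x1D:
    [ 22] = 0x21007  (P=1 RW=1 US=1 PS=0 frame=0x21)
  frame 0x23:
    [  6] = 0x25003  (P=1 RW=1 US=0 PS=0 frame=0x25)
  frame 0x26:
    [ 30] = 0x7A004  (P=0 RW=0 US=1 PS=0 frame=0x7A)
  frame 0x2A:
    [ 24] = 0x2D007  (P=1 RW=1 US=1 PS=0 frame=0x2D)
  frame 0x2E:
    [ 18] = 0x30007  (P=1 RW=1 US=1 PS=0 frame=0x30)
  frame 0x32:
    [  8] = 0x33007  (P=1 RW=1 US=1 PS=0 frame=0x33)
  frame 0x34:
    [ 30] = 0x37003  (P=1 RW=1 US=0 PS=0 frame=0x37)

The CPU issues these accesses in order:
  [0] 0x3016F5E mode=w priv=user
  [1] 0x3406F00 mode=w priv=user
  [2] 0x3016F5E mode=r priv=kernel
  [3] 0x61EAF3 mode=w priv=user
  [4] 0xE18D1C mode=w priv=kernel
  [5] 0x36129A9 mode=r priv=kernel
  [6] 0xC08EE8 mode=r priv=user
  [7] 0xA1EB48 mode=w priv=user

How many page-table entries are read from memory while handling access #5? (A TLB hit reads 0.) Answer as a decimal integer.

Trace:
#0 VA=0x3016F5E (w,user):
  L0: frame=0x1A idx=24 entry=0x1D007 [P=1 RW=1 US=1 PS=0]
  L1: frame=0x1D idx=22 entry=0x21007 [P=1 RW=1 US=1 PS=0]
  ✓ 0x21F5E  — 2 lookups
#1 VA=0x3406F00 (w,user):
  L0: frame=0x1A idx=26 entry=0x23007 [P=1 RW=1 US=1 PS=0]
  L1: frame=0x23 idx=6 entry=0x25003 [P=1 RW=1 US=0 PS=0]
  → PROTECTION_VIOLATION  (2 entries read)
#2 VA=0x3016F5E (r,kernel):
  TLB hit vpn=0x3016 → PA=0x21F5E
#3 VA=0x61EAF3 (w,user):
  L0: frame=0x1A idx=3 entry=0x26007 [P=1 RW=1 US=1 PS=0]
  L1: frame=0x26 idx=30 entry=0x7A004 [P=0 RW=0 US=1 PS=0]
  → PAGE_NOT_PRESENT  (2 entries read)
#4 VA=0xE18D1C (w,kernel):
  L0: frame=0x1A idx=7 entry=0x2A007 [P=1 RW=1 US=1 PS=0]
  L1: frame=0x2A idx=24 entry=0x2D007 [P=1 RW=1 US=1 PS=0]
  ✓ 0x2DD1C  — 2 lookups
#5 VA=0x36129A9 (r,kernel):
  L0: frame=0x1A idx=27 entry=0x2E007 [P=1 RW=1 US=1 PS=0]
  L1: frame=0x2E idx=18 entry=0x30007 [P=1 RW=1 US=1 PS=0]
  ✓ 0x309A9  — 2 lookups
#6 VA=0xC08EE8 (r,user):
  L0: frame=0x1A idx=6 entry=0x32007 [P=1 RW=1 US=1 PS=0]
  L1: frame=0x32 idx=8 entry=0x33007 [P=1 RW=1 US=1 PS=0]
  ✓ 0x33EE8  — 2 lookups
#7 VA=0xA1EB48 (w,user):
  L0: frame=0x1A idx=5 entry=0x34007 [P=1 RW=1 US=1 PS=0]
  L1: frame=0x34 idx=30 entry=0x37003 [P=1 RW=1 US=0 PS=0]
  → PROTECTION_VIOLATION  (2 entries read)

Entries read for #5: 2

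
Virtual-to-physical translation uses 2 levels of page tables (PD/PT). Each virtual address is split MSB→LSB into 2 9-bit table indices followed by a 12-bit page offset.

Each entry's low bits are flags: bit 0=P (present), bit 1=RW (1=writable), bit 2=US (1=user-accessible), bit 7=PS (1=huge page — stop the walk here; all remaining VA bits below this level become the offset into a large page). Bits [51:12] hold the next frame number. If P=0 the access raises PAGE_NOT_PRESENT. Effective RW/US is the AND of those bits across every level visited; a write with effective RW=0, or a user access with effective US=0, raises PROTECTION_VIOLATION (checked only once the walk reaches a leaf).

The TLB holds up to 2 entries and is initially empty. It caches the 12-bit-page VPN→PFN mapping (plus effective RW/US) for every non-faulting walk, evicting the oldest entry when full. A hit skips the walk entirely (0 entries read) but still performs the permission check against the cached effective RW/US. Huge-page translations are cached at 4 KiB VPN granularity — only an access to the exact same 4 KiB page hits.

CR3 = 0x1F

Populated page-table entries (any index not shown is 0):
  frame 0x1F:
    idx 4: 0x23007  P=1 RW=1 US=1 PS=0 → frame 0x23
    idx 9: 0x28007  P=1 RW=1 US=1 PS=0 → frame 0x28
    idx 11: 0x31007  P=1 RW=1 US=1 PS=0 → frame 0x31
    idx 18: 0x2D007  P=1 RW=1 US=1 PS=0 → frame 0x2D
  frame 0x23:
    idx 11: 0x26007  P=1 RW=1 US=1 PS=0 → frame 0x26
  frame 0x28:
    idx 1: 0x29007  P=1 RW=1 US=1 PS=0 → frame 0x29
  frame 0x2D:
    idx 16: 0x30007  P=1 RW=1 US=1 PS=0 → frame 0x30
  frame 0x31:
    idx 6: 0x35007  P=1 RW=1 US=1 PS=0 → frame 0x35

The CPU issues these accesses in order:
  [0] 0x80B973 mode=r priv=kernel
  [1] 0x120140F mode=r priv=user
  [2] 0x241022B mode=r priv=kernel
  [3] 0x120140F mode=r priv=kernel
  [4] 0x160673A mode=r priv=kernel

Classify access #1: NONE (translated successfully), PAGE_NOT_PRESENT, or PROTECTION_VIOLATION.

Trace:
#0 VA=0x80B973 (r,kernel):
  L0 @0x1F[4] → 0x23007  P=1,RW=1,US=1,PS=0
  L1 @0x23[11] → 0x26007  P=1,RW=1,US=1,PS=0
  → PA=0x26973  (2 entries read)
#1 VA=0x120140F (r,user):
  L0 @0x1F[9] → 0x28007  P=1,RW=1,US=1,PS=0
  L1 @0x28[1] → 0x29007  P=1,RW=1,US=1,PS=0
  → PA=0x2940F  (2 entries read)
#2 VA=0x241022B (r,kernel):
  L0 @0x1F[18] → 0x2D007  P=1,RW=1,US=1,PS=0
  L1 @0x2D[16] → 0x30007  P=1,RW=1,US=1,PS=0
  → PA=0x3022B  (2 entries read)
#3 VA=0x120140F (r,kernel):
  TLB hit vpn=0x1201 → PA=0x2940F
#4 VA=0x160673A (r,kernel):
  L0 @0x1F[11] → 0x31007  P=1,RW=1,US=1,PS=0
  L1 @0x31[6] → 0x35007  P=1,RW=1,US=1,PS=0
  → PA=0x3573A  (2 entries read)

Access #1 fault: NONE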